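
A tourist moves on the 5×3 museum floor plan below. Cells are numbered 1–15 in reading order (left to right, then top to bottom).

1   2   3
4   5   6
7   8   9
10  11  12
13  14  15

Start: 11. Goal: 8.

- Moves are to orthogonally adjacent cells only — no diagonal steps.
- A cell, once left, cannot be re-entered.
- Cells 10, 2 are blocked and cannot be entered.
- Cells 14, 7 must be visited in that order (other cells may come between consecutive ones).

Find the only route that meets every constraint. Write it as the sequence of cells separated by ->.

11 -> 14 -> 15 -> 12 -> 9 -> 6 -> 5 -> 4 -> 7 -> 8

The waypoints must appear in the order 14, 7, with no cell reused.
Route from 11: down to 14, right to 15, 3× up (reaching 6), 2× left (reaching 4), down to 7, right to 8 — 9 moves in all.
Check: order respected (14 at step 1, 7 at step 8).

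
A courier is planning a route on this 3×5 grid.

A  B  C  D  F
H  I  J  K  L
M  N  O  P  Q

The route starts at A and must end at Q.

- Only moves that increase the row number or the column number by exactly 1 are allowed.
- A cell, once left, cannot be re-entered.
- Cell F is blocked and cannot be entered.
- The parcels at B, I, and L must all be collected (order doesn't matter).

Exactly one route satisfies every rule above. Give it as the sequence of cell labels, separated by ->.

A -> B -> I -> J -> K -> L -> Q

Moves only go right or down, so the column and row indices never decrease.
Route from A: right 1 to B, down 1 to I, right 3 to L, down 1 to Q — 6 moves in all.
Check: all required cells visited.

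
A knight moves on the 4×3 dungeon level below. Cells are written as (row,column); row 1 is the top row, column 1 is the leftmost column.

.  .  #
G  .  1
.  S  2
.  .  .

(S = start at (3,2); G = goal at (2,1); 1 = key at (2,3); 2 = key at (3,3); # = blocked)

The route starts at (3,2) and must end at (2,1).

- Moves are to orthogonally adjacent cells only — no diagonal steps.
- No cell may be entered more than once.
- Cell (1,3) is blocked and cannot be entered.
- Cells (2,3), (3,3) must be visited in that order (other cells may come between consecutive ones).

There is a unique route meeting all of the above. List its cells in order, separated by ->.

The waypoints must appear in the order (2,3), (3,3), with no cell reused.
Route from (3,2): up to (2,2), right to (2,3), 2× down (reaching (4,3)), 2× left (reaching (4,1)), 2× up (reaching (2,1)) — 8 moves in all.
Check: order respected (1 at step 2, 2 at step 3).

(3,2) -> (2,2) -> (2,3) -> (3,3) -> (4,3) -> (4,2) -> (4,1) -> (3,1) -> (2,1)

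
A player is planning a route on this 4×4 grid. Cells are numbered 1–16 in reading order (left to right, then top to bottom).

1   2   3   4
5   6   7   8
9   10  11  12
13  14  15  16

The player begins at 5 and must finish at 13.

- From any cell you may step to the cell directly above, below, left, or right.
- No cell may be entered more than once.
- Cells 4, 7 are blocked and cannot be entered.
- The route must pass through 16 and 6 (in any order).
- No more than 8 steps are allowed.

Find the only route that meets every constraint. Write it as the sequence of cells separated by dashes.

5 - 6 - 10 - 11 - 12 - 16 - 15 - 14 - 13

The 8-move cap with required stops at 16, 6 leaves no slack for detours.
Route from 5: right to 6, down to 10, 2× right (reaching 12), down to 16, 3× left (reaching 13) — 8 moves in all.
Check: all required cells visited; 8 ≤ 8 moves.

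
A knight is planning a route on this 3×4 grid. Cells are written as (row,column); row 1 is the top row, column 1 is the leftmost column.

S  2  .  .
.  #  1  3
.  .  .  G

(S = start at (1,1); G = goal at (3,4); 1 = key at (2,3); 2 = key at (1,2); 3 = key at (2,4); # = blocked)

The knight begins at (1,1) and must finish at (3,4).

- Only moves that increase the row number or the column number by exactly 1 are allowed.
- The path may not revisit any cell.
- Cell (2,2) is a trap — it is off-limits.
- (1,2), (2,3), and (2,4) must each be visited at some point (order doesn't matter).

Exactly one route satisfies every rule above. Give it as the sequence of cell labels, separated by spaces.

(1,1) (1,2) (1,3) (2,3) (2,4) (3,4)

Moves only go right or down, so the column and row indices never decrease.
Route from (1,1): 2× right (reaching (1,3)), down to (2,3), right to (2,4), down to (3,4) — 5 moves in all.
Check: all required cells visited.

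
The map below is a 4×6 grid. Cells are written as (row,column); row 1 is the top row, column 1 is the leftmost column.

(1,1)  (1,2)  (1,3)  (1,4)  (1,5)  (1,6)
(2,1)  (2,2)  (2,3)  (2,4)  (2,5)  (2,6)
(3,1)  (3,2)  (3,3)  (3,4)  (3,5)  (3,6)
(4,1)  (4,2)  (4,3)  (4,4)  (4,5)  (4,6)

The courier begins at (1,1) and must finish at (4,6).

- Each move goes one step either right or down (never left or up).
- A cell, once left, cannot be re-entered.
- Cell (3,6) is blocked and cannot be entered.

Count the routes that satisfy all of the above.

35

A right/down-only route from (1,1) to (4,6) makes exactly 3 down-moves and 5 right-moves in some order.
With no other constraints that would be C(8,3) = 56 routes.
Subtract routes through each blocked cell (inclusion–exclusion for overlaps): − through (3,6): 21 → 35.
That gives 35 routes.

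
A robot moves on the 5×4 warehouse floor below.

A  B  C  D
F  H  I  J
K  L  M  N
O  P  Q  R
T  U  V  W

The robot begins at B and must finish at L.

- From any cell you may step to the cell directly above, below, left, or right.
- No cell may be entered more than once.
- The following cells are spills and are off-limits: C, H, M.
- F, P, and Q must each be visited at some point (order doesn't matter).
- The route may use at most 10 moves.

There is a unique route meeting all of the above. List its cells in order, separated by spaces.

Any route must reach F, P, and Q and still end at L within 10 moves, so the order of the required stops is forced.
Route from B: left to A, 4× down (reaching T), 2× right (reaching V), up to Q, left to P, up to L — 10 moves in all.
Check: all required cells visited; 10 ≤ 10 moves.

B A F K O T U V Q P L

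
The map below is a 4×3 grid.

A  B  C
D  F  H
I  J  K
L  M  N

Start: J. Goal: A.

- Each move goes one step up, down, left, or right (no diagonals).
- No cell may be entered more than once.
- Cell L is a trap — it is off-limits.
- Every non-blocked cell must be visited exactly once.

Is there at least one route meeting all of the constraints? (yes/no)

no

Colour the cells like a checkerboard: each orthogonal step flips colour, so a Hamiltonian route alternates colours. Here there are 6 cells of one colour and 5 of the other, with start on the opposite colour to the goal — the counts and endpoints can't be arranged into an alternating sequence of length 11, so no Hamiltonian route exists.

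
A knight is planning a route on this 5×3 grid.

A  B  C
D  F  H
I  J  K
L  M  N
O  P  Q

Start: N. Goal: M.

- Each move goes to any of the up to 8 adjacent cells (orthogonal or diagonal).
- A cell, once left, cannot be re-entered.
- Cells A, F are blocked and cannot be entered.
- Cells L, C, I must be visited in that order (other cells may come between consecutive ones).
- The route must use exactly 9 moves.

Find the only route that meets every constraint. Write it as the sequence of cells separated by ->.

The waypoints must appear in the order L, C, I, with no cell reused.
Route from N: down-left 1 to P, up-left 1 to L, up-right 2 to H, up 1 to C, left 1 to B, down-left 1 to D, down 1 to I, down-right 1 to M — 9 moves in all.
Check: order respected (L at step 2, C at step 5, I at step 8); 9 moves as required.

N -> P -> L -> J -> H -> C -> B -> D -> I -> M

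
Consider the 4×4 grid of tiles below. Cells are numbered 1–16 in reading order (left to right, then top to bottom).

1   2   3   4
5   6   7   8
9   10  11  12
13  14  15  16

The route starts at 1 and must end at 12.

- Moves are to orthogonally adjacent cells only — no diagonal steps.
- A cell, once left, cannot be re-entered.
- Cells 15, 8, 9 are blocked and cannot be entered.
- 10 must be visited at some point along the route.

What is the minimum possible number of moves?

5

Any route passes through 10 somewhere between 1 and 12. Summing Manhattan distances along the two legs (1 → 10 → 12) gives a lower bound of 3 + 2 = 5 moves.
A route of 5 moves achieves this: 1 → 5 → 6 → 10 → 11 → 12.
Since 5 matches the lower bound, it is optimal.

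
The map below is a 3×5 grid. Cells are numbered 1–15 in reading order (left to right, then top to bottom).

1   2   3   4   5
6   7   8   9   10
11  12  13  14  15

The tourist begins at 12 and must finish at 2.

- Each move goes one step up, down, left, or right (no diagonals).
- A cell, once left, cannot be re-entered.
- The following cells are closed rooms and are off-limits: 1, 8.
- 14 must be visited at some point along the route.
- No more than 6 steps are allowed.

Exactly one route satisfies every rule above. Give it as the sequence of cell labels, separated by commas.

12, 13, 14, 9, 4, 3, 2

The budget equals the shortest possible length, so every move has to be on a shortest route through the required cells.
Route from 12: 2× right (reaching 14), 2× up (reaching 4), 2× left (reaching 2) — 6 moves in all.
Check: all required cells visited; 6 ≤ 6 moves.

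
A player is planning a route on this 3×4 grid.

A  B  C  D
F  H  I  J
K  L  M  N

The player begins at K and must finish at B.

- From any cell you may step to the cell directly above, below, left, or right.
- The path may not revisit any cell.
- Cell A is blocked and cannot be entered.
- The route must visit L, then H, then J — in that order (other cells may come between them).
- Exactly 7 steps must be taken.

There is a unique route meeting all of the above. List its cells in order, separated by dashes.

The waypoints must appear in the order L, H, J, with no cell reused.
Route from K: right 1 to L, up 1 to H, right 2 to J, up 1 to D, left 2 to B — 7 moves in all.
Check: order respected (L at step 1, H at step 2, J at step 4); 7 moves as required.

K - L - H - I - J - D - C - B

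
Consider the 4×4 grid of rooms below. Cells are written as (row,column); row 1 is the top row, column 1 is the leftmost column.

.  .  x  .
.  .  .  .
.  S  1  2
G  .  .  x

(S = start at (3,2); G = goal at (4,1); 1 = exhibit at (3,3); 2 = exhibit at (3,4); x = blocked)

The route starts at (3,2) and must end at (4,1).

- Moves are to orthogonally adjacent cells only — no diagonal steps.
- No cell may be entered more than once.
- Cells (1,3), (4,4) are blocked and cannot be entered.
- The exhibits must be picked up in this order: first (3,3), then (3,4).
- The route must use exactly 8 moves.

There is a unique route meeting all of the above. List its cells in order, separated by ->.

(3,2) -> (3,3) -> (3,4) -> (2,4) -> (2,3) -> (2,2) -> (2,1) -> (3,1) -> (4,1)

The waypoints must appear in the order (3,3), (3,4), with no cell reused.
Route from (3,2): 2× right (reaching (3,4)), up to (2,4), 3× left (reaching (2,1)), 2× down (reaching (4,1)) — 8 moves in all.
Check: order respected (1 at step 1, 2 at step 2); 8 moves as required.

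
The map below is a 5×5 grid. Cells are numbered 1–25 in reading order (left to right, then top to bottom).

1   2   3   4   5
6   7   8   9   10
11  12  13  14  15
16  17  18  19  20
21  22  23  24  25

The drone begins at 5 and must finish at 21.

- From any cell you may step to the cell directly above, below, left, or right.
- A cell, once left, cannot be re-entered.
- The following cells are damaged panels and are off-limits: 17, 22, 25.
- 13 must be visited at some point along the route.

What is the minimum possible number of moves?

8

Any route passes through 13 somewhere between 5 and 21. Summing Manhattan distances along the two legs (5 → 13 → 21) gives a lower bound of 4 + 4 = 8 moves.
A route of 8 moves achieves this: 5 → 10 → 15 → 14 → 13 → 12 → 11 → 16 → 21.
Since 8 matches the lower bound, it is optimal.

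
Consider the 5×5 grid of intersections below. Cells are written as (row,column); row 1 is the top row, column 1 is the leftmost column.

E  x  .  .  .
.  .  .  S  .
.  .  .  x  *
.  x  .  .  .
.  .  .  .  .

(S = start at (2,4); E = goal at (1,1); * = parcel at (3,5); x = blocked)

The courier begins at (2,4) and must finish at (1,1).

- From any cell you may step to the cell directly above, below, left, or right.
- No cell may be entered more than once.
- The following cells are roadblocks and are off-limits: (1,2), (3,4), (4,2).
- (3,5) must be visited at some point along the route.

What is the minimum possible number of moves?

10

Any route passes through (3,5) somewhere between (2,4) and (1,1). Summing Manhattan distances along the two legs ((2,4) → (3,5) → (1,1)) gives a lower bound of 2 + 6 = 8 moves.
The shortest route satisfying every rule uses 10 moves: (2,4) → (2,5) → (3,5) → (4,5) → (4,4) → (4,3) → (3,3) → (2,3) → (2,2) → (2,1) → (1,1).
The no-revisit rule (legs can't share cells) pushes the minimum above the 8-move bound; an exhaustive check rules out every length from 8 to 9, leaving 10 as the minimum.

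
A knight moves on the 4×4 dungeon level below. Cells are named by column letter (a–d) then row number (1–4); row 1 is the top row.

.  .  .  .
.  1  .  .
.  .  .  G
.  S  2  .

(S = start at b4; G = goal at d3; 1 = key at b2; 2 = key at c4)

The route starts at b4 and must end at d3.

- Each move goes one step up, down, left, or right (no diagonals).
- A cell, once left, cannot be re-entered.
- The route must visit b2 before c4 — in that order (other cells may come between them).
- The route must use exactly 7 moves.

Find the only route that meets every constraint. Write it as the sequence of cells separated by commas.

The waypoints must appear in the order b2, c4, with no cell reused.
Route from b4: up 2 to b2, right 1 to c2, down 2 to c4, right 1 to d4, up 1 to d3 — 7 moves in all.
Check: order respected (1 at step 2, 2 at step 5); 7 moves as required.

b4, b3, b2, c2, c3, c4, d4, d3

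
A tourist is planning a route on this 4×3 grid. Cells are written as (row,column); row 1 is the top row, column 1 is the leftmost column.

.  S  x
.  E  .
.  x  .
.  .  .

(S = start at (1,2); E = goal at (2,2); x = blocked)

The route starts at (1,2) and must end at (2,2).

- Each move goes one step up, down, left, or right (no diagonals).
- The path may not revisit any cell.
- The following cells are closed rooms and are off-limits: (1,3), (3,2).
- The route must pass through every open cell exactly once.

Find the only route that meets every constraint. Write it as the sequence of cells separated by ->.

(1,2) -> (1,1) -> (2,1) -> (3,1) -> (4,1) -> (4,2) -> (4,3) -> (3,3) -> (2,3) -> (2,2)

Need to visit all 10 open cells exactly once, starting at (1,2) and ending at (2,2).
Cell (4,2) has only two open neighbours ((4,1) and (4,3)), so the path must pass straight through it: one of those is the cell it's entered from and the other is where it exits.
Route from (1,2): left to (1,1), 3× down (reaching (4,1)), 2× right (reaching (4,3)), 2× up (reaching (2,3)), left to (2,2) — 9 moves in all.
Check: all 10 open cells covered.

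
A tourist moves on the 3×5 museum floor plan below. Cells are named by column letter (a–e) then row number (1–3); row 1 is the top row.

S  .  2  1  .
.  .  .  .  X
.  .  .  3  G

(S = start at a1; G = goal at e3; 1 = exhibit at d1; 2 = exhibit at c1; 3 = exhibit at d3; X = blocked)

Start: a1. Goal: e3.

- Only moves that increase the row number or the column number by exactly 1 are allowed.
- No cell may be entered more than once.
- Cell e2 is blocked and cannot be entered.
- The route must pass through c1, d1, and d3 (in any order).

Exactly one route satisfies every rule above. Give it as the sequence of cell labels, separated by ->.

Moves only go right or down, so the column and row indices never decrease.
Route from a1: right 3 to d1, down 2 to d3, right 1 to e3 — 6 moves in all.
Check: all required cells visited.

a1 -> b1 -> c1 -> d1 -> d2 -> d3 -> e3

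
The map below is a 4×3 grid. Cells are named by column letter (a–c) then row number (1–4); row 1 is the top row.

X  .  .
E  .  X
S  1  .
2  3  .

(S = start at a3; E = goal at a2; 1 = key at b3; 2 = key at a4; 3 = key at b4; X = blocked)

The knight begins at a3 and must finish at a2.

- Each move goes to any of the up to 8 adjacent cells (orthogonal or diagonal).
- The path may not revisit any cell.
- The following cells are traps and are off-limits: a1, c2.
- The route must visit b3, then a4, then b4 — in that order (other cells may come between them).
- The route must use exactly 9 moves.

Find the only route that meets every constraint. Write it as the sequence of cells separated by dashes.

The waypoints must appear in the order b3, a4, b4, with no cell reused.
Route from a3: right 1 to b3, down-left 1 to a4, right 2 to c4, up 1 to c3, up-left 1 to b2, up-right 1 to c1, left 1 to b1, down-left 1 to a2 — 9 moves in all.
Check: order respected (1 at step 1, 2 at step 2, 3 at step 3); 9 moves as required.

a3 - b3 - a4 - b4 - c4 - c3 - b2 - c1 - b1 - a2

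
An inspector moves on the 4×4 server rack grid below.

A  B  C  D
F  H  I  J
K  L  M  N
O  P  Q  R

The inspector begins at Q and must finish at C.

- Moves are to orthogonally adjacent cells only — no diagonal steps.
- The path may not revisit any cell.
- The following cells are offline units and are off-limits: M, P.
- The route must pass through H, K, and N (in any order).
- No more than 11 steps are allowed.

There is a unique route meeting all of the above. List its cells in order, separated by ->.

Q -> R -> N -> J -> I -> H -> L -> K -> F -> A -> B -> C

The budget equals the shortest possible length, so every move has to be on a shortest route through the required cells.
Route from Q: right 1 to R, up 2 to J, left 2 to H, down 1 to L, left 1 to K, up 2 to A, right 2 to C — 11 moves in all.
Check: all required cells visited; 11 ≤ 11 moves.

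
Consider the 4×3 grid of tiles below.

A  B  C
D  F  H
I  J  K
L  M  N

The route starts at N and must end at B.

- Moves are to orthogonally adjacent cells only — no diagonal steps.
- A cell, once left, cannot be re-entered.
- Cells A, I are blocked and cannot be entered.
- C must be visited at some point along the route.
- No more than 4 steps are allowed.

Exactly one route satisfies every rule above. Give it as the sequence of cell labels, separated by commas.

The budget equals the shortest possible length, so every move has to be on a shortest route through the required cells.
Route from N: 3× up (reaching C), left to B — 4 moves in all.
Check: all required cells visited; 4 ≤ 4 moves.

N, K, H, C, B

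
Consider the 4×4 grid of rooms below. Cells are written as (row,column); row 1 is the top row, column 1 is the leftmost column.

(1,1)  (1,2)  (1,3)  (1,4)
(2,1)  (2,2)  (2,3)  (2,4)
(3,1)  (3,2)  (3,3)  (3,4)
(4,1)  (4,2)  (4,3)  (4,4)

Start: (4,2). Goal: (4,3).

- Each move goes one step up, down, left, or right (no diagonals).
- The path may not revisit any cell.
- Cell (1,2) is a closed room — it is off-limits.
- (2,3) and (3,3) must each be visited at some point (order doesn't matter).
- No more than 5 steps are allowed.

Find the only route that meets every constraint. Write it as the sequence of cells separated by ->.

The 5-move cap with required stops at (2,3), (3,3) leaves no slack for detours.
Route from (4,2): 2× up (reaching (2,2)), right to (2,3), 2× down (reaching (4,3)) — 5 moves in all.
Check: all required cells visited; 5 ≤ 5 moves.

(4,2) -> (3,2) -> (2,2) -> (2,3) -> (3,3) -> (4,3)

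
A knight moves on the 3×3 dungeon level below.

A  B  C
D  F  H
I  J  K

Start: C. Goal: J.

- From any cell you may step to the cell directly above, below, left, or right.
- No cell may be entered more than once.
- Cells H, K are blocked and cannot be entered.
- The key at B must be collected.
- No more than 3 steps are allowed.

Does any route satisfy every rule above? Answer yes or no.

yes

One route that works: C → B → F → J.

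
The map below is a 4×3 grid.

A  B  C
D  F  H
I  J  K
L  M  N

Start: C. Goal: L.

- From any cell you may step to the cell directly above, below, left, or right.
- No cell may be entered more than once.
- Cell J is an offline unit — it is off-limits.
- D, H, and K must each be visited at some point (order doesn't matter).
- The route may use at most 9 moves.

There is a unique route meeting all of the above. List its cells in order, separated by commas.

The budget equals the shortest possible length, so every move has to be on a shortest route through the required cells.
Route from C: left 2 to A, down 1 to D, right 2 to H, down 2 to N, left 2 to L — 9 moves in all.
Check: all required cells visited; 9 ≤ 9 moves.

C, B, A, D, F, H, K, N, M, L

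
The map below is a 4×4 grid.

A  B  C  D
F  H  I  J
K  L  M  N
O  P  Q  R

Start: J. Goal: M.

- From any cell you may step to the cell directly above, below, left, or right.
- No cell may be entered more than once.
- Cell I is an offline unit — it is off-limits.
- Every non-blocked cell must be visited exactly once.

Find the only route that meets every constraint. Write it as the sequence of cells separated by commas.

Need to visit all 15 open cells exactly once, starting at J and ending at M.
Route from J: up 1 to D, left 3 to A, down 1 to F, right 1 to H, down 1 to L, left 1 to K, down 1 to O, right 3 to R, up 1 to N, left 1 to M — 14 moves in all.
Check: all 15 open cells covered.

J, D, C, B, A, F, H, L, K, O, P, Q, R, N, M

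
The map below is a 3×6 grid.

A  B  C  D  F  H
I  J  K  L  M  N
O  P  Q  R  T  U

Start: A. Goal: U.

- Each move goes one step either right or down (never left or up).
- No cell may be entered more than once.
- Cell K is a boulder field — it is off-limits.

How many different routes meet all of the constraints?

9

A right/down-only route from A to U makes exactly 2 down-moves and 5 right-moves in some order.
With no other constraints that would be C(7,2) = 21 routes.
Subtract routes through each blocked cell (inclusion–exclusion for overlaps): − through K: 12 → 9.
That gives 9 routes.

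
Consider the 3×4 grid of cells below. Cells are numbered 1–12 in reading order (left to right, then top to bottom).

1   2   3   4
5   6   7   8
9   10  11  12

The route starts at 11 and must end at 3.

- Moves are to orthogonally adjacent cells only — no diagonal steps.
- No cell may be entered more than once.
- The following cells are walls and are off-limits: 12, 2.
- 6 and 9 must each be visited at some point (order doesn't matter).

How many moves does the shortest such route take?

6

Any route passes through 6 and 9 in some order between 11 and 3. Summing Manhattan distances along each leg and taking the cheapest ordering (11 → 9 → 6 → 3) gives a lower bound of 2 + 2 + 2 = 6 moves.
A route of 6 moves achieves this: 11 → 10 → 9 → 5 → 6 → 7 → 3.
Since 6 matches the lower bound, it is optimal.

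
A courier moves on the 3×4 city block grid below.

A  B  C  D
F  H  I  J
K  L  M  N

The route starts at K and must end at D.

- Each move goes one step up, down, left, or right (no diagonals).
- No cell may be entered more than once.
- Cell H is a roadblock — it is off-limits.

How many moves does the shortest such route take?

The Manhattan distance from K to D is |3−1| + |1−4| = 5, so at least 5 moves are needed.
A route of 5 moves achieves this: K → F → A → B → C → D.
Since 5 matches the lower bound, it is optimal.

5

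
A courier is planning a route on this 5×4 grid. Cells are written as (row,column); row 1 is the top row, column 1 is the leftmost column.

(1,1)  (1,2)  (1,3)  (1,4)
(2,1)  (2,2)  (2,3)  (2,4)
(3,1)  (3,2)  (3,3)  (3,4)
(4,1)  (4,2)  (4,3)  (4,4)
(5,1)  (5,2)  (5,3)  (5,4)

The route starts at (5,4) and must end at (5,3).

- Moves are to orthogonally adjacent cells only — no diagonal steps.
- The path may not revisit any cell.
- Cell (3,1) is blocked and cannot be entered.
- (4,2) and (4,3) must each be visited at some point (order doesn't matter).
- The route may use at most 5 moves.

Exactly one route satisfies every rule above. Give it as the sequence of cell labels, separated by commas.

The 5-move cap with required stops at (4,2), (4,3) leaves no slack for detours.
Route from (5,4): up to (4,4), 2× left (reaching (4,2)), down to (5,2), right to (5,3) — 5 moves in all.
Check: all required cells visited; 5 ≤ 5 moves.

(5,4), (4,4), (4,3), (4,2), (5,2), (5,3)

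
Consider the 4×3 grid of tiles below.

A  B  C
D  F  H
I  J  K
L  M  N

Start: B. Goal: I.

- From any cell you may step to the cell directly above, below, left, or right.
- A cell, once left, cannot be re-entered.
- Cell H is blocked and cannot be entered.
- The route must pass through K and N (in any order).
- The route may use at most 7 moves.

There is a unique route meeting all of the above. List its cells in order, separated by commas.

B, F, J, K, N, M, L, I

The budget equals the shortest possible length, so every move has to be on a shortest route through the required cells.
Route from B: down 2 to J, right 1 to K, down 1 to N, left 2 to L, up 1 to I — 7 moves in all.
Check: all required cells visited; 7 ≤ 7 moves.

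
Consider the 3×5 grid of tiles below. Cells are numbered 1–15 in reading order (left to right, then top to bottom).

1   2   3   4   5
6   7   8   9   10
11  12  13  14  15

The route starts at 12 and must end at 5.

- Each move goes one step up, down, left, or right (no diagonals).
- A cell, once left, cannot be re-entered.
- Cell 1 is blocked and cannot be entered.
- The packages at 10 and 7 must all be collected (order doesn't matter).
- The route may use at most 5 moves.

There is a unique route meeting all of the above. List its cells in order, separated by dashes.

The 5-move cap with required stops at 10, 7 leaves no slack for detours.
Route from 12: up to 7, 3× right (reaching 10), up to 5 — 5 moves in all.
Check: all required cells visited; 5 ≤ 5 moves.

12 - 7 - 8 - 9 - 10 - 5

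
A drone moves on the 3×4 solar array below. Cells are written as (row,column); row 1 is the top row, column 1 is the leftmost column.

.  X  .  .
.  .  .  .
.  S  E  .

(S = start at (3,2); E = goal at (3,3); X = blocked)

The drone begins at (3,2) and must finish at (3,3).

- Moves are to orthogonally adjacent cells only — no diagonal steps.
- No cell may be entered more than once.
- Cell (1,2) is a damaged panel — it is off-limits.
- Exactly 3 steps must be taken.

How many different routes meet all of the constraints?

1

Need simple routes of exactly 3 moves from (3,2) to (3,3) (Manhattan distance 1, so 1 moves are spent on a detour and 1 undoing it).
Enumerating: (3,2) (2,2) (2,3) (3,3).
That gives 1 route.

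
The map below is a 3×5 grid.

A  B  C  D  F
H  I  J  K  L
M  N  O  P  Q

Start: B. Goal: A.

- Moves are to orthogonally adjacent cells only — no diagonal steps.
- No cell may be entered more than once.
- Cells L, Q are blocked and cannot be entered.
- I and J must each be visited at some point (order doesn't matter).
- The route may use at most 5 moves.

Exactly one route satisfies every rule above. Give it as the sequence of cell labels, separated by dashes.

Any route must reach I and J and still end at A within 5 moves, so the order of the required stops is forced.
Route from B: right 1 to C, down 1 to J, left 2 to H, up 1 to A — 5 moves in all.
Check: all required cells visited; 5 ≤ 5 moves.

B - C - J - I - H - A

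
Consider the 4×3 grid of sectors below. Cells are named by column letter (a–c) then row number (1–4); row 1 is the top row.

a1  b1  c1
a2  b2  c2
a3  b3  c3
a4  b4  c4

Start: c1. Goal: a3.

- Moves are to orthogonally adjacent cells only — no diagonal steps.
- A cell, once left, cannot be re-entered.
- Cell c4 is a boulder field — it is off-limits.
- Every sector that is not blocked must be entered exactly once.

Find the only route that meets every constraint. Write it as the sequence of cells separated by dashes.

c1 - b1 - a1 - a2 - b2 - c2 - c3 - b3 - b4 - a4 - a3

Need to visit all 11 open cells exactly once, starting at c1 and ending at a3.
Cell a4 has only two open neighbours (a3 and b4), so the path must pass straight through it: one of those is the cell it's entered from and the other is where it exits.
Route from c1: 2× left (reaching a1), down to a2, 2× right (reaching c2), down to c3, left to b3, down to b4, left to a4, up to a3 — 10 moves in all.
Check: all 11 open cells covered.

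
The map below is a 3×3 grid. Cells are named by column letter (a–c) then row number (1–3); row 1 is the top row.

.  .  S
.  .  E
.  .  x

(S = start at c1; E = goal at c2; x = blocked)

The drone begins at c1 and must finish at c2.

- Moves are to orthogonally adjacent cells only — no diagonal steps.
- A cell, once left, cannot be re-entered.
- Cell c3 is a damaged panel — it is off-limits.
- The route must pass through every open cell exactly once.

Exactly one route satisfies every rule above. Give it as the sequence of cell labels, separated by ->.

Need to visit all 8 open cells exactly once, starting at c1 and ending at c2.
Cell b3 has only two open neighbours (b2 and a3), so the path must pass straight through it: one of those is the cell it's entered from and the other is where it exits.
Route from c1: left 2 to a1, down 2 to a3, right 1 to b3, up 1 to b2, right 1 to c2 — 7 moves in all.
Check: all 8 open cells covered.

c1 -> b1 -> a1 -> a2 -> a3 -> b3 -> b2 -> c2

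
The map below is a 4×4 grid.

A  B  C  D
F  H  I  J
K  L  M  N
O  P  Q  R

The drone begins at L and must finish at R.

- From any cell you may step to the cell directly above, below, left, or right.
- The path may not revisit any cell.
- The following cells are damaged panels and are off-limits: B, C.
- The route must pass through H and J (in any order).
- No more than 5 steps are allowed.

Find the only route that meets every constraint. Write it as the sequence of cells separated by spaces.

Any route must reach H and J and still end at R within 5 moves, so the order of the required stops is forced.
Route from L: up 1 to H, right 2 to J, down 2 to R — 5 moves in all.
Check: all required cells visited; 5 ≤ 5 moves.

L H I J N R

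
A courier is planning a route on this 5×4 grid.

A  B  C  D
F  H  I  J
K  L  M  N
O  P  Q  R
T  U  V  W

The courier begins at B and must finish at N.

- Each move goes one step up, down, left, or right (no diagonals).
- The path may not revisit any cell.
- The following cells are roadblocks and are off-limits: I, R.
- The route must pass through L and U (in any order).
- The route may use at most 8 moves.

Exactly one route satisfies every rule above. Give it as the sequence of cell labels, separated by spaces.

Any route must reach L and U and still end at N within 8 moves, so the order of the required stops is forced.
Route from B: down 4 to U, right 1 to V, up 2 to M, right 1 to N — 8 moves in all.
Check: all required cells visited; 8 ≤ 8 moves.

B H L P U V Q M N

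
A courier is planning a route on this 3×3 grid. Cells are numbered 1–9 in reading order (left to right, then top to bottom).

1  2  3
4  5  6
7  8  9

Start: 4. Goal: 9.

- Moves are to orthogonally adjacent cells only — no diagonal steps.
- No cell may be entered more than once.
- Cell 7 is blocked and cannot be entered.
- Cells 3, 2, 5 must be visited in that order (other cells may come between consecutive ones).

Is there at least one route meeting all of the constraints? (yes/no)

no

Ignoring the required order, 2 revisit-free routes from 4 to 9 pass through all of 3, 2, and 5; the waypoint orders that occur are 2 → 3 → 5 (1); 5 → 2 → 3 (1) — never 3 → 2 → 5.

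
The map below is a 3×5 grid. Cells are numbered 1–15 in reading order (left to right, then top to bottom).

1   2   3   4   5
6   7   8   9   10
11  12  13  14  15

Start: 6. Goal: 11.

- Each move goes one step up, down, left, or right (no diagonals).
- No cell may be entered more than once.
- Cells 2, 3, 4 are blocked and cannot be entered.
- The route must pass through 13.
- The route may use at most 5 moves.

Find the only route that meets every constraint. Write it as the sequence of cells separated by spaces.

The 5-move cap with required stops at 13 leaves no slack for detours.
Route from 6: 2× right (reaching 8), down to 13, 2× left (reaching 11) — 5 moves in all.
Check: all required cells visited; 5 ≤ 5 moves.

6 7 8 13 12 11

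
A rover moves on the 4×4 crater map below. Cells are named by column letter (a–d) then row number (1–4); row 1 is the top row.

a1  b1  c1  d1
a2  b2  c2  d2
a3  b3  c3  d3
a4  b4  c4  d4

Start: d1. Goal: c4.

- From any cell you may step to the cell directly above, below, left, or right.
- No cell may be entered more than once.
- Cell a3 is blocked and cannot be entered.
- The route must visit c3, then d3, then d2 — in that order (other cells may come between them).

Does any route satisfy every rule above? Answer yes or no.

no

Ignoring the required order, 17 revisit-free routes from d1 to c4 pass through all of c3, d3, and d2; the waypoint orders that occur are d2 → d3 → c3 (11); d2 → c3 → d3 (4); c3 → d2 → d3 (2) — never c3 → d3 → d2.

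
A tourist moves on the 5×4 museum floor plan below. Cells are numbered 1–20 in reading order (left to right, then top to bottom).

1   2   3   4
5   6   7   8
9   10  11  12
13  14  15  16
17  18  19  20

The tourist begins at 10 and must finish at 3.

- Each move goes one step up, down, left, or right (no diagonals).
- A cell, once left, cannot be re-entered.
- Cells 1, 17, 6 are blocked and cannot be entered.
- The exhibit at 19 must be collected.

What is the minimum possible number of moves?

7

Any route passes through 19 somewhere between 10 and 3. Summing Manhattan distances along the two legs (10 → 19 → 3) gives a lower bound of 3 + 4 = 7 moves.
A route of 7 moves achieves this: 10 → 14 → 18 → 19 → 15 → 11 → 7 → 3.
Since 7 matches the lower bound, it is optimal.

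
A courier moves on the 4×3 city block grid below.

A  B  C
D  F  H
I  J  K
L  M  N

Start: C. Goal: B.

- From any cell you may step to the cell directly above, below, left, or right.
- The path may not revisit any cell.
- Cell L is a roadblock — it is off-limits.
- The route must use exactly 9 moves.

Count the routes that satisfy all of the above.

3

Need simple routes of exactly 9 moves from C to B (Manhattan distance 1, so 4 moves are spent on a detour and 4 undoing it).
Enumerating: C H K N M J F D A B | C H K N M J I D A B | C H K N M J I D F B.
That gives 3 routes.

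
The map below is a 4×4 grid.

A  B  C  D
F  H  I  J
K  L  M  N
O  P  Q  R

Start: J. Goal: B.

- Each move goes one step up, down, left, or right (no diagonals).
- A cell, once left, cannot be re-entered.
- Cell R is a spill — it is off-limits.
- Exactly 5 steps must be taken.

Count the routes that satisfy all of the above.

Need simple routes of exactly 5 moves from J to B (Manhattan distance 3, so 1 moves are spent on a detour and 1 undoing it).
Enumerating: J D C I H B | J N M I C B | J N M I H B | J N M L H B | J I M L H B | J I H F A B.
That gives 6 routes.

6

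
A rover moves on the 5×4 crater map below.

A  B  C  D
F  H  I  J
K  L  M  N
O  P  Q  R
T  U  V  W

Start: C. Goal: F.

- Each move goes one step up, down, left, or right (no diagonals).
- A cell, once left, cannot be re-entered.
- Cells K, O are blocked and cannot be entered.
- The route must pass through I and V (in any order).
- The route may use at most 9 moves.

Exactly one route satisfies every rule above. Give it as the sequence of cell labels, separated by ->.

The budget equals the shortest possible length, so every move has to be on a shortest route through the required cells.
Route from C: down 4 to V, left 1 to U, up 3 to H, left 1 to F — 9 moves in all.
Check: all required cells visited; 9 ≤ 9 moves.

C -> I -> M -> Q -> V -> U -> P -> L -> H -> F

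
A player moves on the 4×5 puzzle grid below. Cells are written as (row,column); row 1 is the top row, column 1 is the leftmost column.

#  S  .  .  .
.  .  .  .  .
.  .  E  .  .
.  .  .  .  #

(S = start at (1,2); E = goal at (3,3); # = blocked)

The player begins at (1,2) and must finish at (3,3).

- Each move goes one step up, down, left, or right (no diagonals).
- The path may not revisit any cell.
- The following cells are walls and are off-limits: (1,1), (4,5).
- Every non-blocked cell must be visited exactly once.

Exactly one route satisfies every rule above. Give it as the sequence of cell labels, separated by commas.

Need to visit all 18 open cells exactly once, starting at (1,2) and ending at (3,3).
Cell (2,1) has only two open neighbours ((3,1) and (2,2)), so the path must pass straight through it: one of those is the cell it's entered from and the other is where it exits.
Route from (1,2): right to (1,3), down to (2,3), right to (2,4), up to (1,4), right to (1,5), 2× down (reaching (3,5)), left to (3,4), down to (4,4), 3× left (reaching (4,1)), 2× up (reaching (2,1)), right to (2,2), down to (3,2), right to (3,3) — 17 moves in all.
Check: all 18 open cells covered.

(1,2), (1,3), (2,3), (2,4), (1,4), (1,5), (2,5), (3,5), (3,4), (4,4), (4,3), (4,2), (4,1), (3,1), (2,1), (2,2), (3,2), (3,3)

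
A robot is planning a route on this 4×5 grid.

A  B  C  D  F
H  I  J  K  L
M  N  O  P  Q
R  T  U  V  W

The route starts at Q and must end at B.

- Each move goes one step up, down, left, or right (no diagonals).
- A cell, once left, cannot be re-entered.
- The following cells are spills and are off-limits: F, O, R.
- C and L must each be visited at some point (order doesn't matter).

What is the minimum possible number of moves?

5

Any route passes through C and L in some order between Q and B. Summing Manhattan distances along each leg and taking the cheapest ordering (Q → L → C → B) gives a lower bound of 1 + 3 + 1 = 5 moves.
A route of 5 moves achieves this: Q → L → K → D → C → B.
Since 5 matches the lower bound, it is optimal.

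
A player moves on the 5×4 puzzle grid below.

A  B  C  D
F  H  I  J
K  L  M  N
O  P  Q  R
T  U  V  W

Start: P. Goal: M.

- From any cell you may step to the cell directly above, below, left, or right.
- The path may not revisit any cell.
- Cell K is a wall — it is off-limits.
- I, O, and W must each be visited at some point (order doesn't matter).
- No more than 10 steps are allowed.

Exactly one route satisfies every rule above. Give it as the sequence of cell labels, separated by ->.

Any route must reach I, O, and W and still end at M within 10 moves, so the order of the required stops is forced.
Route from P: left 1 to O, down 1 to T, right 3 to W, up 3 to J, left 1 to I, down 1 to M — 10 moves in all.
Check: all required cells visited; 10 ≤ 10 moves.

P -> O -> T -> U -> V -> W -> R -> N -> J -> I -> M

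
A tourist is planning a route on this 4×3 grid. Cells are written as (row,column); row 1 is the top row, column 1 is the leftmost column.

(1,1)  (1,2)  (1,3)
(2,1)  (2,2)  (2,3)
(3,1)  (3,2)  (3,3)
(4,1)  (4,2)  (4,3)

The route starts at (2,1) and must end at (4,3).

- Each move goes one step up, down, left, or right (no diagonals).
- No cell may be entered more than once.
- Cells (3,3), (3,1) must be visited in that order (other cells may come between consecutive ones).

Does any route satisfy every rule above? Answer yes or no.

yes

One route that works: (2,1) → (2,2) → (2,3) → (3,3) → (3,2) → (3,1) → (4,1) → (4,2) → (4,3).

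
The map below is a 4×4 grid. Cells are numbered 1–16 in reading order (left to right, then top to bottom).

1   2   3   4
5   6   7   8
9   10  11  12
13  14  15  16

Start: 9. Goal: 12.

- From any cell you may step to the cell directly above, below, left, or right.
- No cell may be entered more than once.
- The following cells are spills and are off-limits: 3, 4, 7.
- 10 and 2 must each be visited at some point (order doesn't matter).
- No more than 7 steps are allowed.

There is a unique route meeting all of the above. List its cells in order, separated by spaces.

9 5 1 2 6 10 11 12

The 7-move cap with required stops at 10, 2 leaves no slack for detours.
Route from 9: up 2 to 1, right 1 to 2, down 2 to 10, right 2 to 12 — 7 moves in all.
Check: all required cells visited; 7 ≤ 7 moves.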